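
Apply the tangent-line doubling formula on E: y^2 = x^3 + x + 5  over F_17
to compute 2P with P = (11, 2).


Doubling: s = (3 x1^2 + a) / (2 y1)
s = (3*11^2 + 1) / (2*2) mod 17 = 6
x3 = s^2 - 2 x1 mod 17 = 6^2 - 2*11 = 14
y3 = s (x1 - x3) - y1 mod 17 = 6 * (11 - 14) - 2 = 14

2P = (14, 14)


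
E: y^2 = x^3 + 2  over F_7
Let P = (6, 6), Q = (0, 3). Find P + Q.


P != Q, so use the chord formula.
s = (y2 - y1) / (x2 - x1) = (4) / (1) mod 7 = 4
x3 = s^2 - x1 - x2 mod 7 = 4^2 - 6 - 0 = 3
y3 = s (x1 - x3) - y1 mod 7 = 4 * (6 - 3) - 6 = 6

P + Q = (3, 6)


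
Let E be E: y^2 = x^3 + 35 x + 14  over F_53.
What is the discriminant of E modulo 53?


4 a^3 + 27 b^2 = 4*35^3 + 27*14^2 = 171500 + 5292 = 176792
Delta = -16 * (176792) = -2828672
Delta mod 53 = 44

Delta = 44 (mod 53)


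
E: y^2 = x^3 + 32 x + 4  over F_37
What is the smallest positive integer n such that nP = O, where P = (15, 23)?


Compute successive multiples of P until we hit O:
  1P = (15, 23)
  2P = (4, 23)
  3P = (18, 14)
  4P = (13, 8)
  5P = (19, 21)
  6P = (31, 22)
  7P = (3, 4)
  8P = (12, 28)
  ... (continuing to 34P)
  34P = O

ord(P) = 34


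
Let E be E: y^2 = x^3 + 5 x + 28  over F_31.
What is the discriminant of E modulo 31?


4 a^3 + 27 b^2 = 4*5^3 + 27*28^2 = 500 + 21168 = 21668
Delta = -16 * (21668) = -346688
Delta mod 31 = 16

Delta = 16 (mod 31)


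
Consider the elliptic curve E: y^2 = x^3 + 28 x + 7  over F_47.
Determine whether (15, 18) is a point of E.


Check whether y^2 = x^3 + 28 x + 7 (mod 47) for (x, y) = (15, 18).
LHS: y^2 = 18^2 mod 47 = 42
RHS: x^3 + 28 x + 7 = 15^3 + 28*15 + 7 mod 47 = 42
LHS = RHS

Yes, on the curve


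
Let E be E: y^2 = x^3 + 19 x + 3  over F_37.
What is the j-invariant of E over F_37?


Delta = -16(4 a^3 + 27 b^2) mod 37 = 26
-1728 * (4 a)^3 = -1728 * (4*19)^3 mod 37 = 14
j = 14 * 26^(-1) mod 37 = 29

j = 29 (mod 37)


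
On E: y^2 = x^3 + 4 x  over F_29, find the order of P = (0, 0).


Compute successive multiples of P until we hit O:
  1P = (0, 0)
  2P = O

ord(P) = 2


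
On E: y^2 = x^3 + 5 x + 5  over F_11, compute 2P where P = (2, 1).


Doubling: s = (3 x1^2 + a) / (2 y1)
s = (3*2^2 + 5) / (2*1) mod 11 = 3
x3 = s^2 - 2 x1 mod 11 = 3^2 - 2*2 = 5
y3 = s (x1 - x3) - y1 mod 11 = 3 * (2 - 5) - 1 = 1

2P = (5, 1)


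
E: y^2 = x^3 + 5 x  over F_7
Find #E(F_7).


For each x in F_7, count y with y^2 = x^3 + 5 x + 0 mod 7:
  x = 0: RHS = 0, y in [0]  -> 1 point(s)
  x = 2: RHS = 4, y in [2, 5]  -> 2 point(s)
  x = 3: RHS = 0, y in [0]  -> 1 point(s)
  x = 4: RHS = 0, y in [0]  -> 1 point(s)
  x = 6: RHS = 1, y in [1, 6]  -> 2 point(s)
Affine points: 7. Add the point at infinity: total = 8.

#E(F_7) = 8


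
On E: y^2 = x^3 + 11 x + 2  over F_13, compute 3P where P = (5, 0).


k = 3 = 11_2 (binary, LSB first: 11)
Double-and-add from P = (5, 0):
  bit 0 = 1: acc = O + (5, 0) = (5, 0)
  bit 1 = 1: acc = (5, 0) + O = (5, 0)

3P = (5, 0)


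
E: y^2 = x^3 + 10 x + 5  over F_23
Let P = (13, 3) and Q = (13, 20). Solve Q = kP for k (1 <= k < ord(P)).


Enumerate multiples of P until we hit Q = (13, 20):
  1P = (13, 3)
  2P = (1, 19)
  3P = (21, 0)
  4P = (1, 4)
  5P = (13, 20)
Match found at i = 5.

k = 5


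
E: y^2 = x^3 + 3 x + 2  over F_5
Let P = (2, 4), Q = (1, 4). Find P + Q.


P != Q, so use the chord formula.
s = (y2 - y1) / (x2 - x1) = (0) / (4) mod 5 = 0
x3 = s^2 - x1 - x2 mod 5 = 0^2 - 2 - 1 = 2
y3 = s (x1 - x3) - y1 mod 5 = 0 * (2 - 2) - 4 = 1

P + Q = (2, 1)


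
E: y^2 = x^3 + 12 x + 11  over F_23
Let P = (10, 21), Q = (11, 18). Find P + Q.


P != Q, so use the chord formula.
s = (y2 - y1) / (x2 - x1) = (20) / (1) mod 23 = 20
x3 = s^2 - x1 - x2 mod 23 = 20^2 - 10 - 11 = 11
y3 = s (x1 - x3) - y1 mod 23 = 20 * (10 - 11) - 21 = 5

P + Q = (11, 5)


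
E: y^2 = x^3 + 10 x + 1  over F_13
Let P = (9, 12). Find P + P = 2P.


Doubling: s = (3 x1^2 + a) / (2 y1)
s = (3*9^2 + 10) / (2*12) mod 13 = 10
x3 = s^2 - 2 x1 mod 13 = 10^2 - 2*9 = 4
y3 = s (x1 - x3) - y1 mod 13 = 10 * (9 - 4) - 12 = 12

2P = (4, 12)


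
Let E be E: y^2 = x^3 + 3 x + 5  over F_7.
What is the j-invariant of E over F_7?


Delta = -16(4 a^3 + 27 b^2) mod 7 = 2
-1728 * (4 a)^3 = -1728 * (4*3)^3 mod 7 = 6
j = 6 * 2^(-1) mod 7 = 3

j = 3 (mod 7)


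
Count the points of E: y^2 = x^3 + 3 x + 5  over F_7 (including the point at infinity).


For each x in F_7, count y with y^2 = x^3 + 3 x + 5 mod 7:
  x = 1: RHS = 2, y in [3, 4]  -> 2 point(s)
  x = 4: RHS = 4, y in [2, 5]  -> 2 point(s)
  x = 6: RHS = 1, y in [1, 6]  -> 2 point(s)
Affine points: 6. Add the point at infinity: total = 7.

#E(F_7) = 7


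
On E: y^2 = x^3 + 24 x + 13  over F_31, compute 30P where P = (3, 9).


k = 30 = 11110_2 (binary, LSB first: 01111)
Double-and-add from P = (3, 9):
  bit 0 = 0: acc unchanged = O
  bit 1 = 1: acc = O + (27, 16) = (27, 16)
  bit 2 = 1: acc = (27, 16) + (15, 11) = (29, 9)
  bit 3 = 1: acc = (29, 9) + (26, 27) = (12, 13)
  bit 4 = 1: acc = (12, 13) + (28, 21) = (30, 9)

30P = (30, 9)


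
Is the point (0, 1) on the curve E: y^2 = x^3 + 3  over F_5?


Check whether y^2 = x^3 + 0 x + 3 (mod 5) for (x, y) = (0, 1).
LHS: y^2 = 1^2 mod 5 = 1
RHS: x^3 + 0 x + 3 = 0^3 + 0*0 + 3 mod 5 = 3
LHS != RHS

No, not on the curve


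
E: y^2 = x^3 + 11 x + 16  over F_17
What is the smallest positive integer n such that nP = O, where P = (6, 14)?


Compute successive multiples of P until we hit O:
  1P = (6, 14)
  2P = (5, 3)
  3P = (8, 15)
  4P = (16, 15)
  5P = (3, 5)
  6P = (0, 4)
  7P = (10, 2)
  8P = (10, 15)
  ... (continuing to 15P)
  15P = O

ord(P) = 15


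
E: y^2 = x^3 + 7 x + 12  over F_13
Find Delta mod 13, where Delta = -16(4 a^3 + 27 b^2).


4 a^3 + 27 b^2 = 4*7^3 + 27*12^2 = 1372 + 3888 = 5260
Delta = -16 * (5260) = -84160
Delta mod 13 = 2

Delta = 2 (mod 13)


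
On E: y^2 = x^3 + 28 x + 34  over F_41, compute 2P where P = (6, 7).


Doubling: s = (3 x1^2 + a) / (2 y1)
s = (3*6^2 + 28) / (2*7) mod 41 = 39
x3 = s^2 - 2 x1 mod 41 = 39^2 - 2*6 = 33
y3 = s (x1 - x3) - y1 mod 41 = 39 * (6 - 33) - 7 = 6

2P = (33, 6)


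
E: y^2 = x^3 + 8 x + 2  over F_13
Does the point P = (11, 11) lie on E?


Check whether y^2 = x^3 + 8 x + 2 (mod 13) for (x, y) = (11, 11).
LHS: y^2 = 11^2 mod 13 = 4
RHS: x^3 + 8 x + 2 = 11^3 + 8*11 + 2 mod 13 = 4
LHS = RHS

Yes, on the curve


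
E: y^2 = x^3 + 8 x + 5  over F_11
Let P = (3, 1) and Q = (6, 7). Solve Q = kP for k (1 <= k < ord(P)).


Enumerate multiples of P until we hit Q = (6, 7):
  1P = (3, 1)
  2P = (6, 7)
Match found at i = 2.

k = 2


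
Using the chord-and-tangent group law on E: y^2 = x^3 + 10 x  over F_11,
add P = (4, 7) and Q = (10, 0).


P != Q, so use the chord formula.
s = (y2 - y1) / (x2 - x1) = (4) / (6) mod 11 = 8
x3 = s^2 - x1 - x2 mod 11 = 8^2 - 4 - 10 = 6
y3 = s (x1 - x3) - y1 mod 11 = 8 * (4 - 6) - 7 = 10

P + Q = (6, 10)


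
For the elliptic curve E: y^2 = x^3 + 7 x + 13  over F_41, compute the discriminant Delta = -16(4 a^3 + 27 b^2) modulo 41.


4 a^3 + 27 b^2 = 4*7^3 + 27*13^2 = 1372 + 4563 = 5935
Delta = -16 * (5935) = -94960
Delta mod 41 = 37

Delta = 37 (mod 41)


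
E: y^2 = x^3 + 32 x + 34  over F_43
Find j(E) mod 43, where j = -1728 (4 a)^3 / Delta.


Delta = -16(4 a^3 + 27 b^2) mod 43 = 11
-1728 * (4 a)^3 = -1728 * (4*32)^3 mod 43 = 8
j = 8 * 11^(-1) mod 43 = 32

j = 32 (mod 43)


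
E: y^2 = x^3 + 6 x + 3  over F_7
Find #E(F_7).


For each x in F_7, count y with y^2 = x^3 + 6 x + 3 mod 7:
  x = 2: RHS = 2, y in [3, 4]  -> 2 point(s)
  x = 4: RHS = 0, y in [0]  -> 1 point(s)
  x = 5: RHS = 4, y in [2, 5]  -> 2 point(s)
Affine points: 5. Add the point at infinity: total = 6.

#E(F_7) = 6


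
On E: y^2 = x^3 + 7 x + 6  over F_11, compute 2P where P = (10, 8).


k = 2 = 10_2 (binary, LSB first: 01)
Double-and-add from P = (10, 8):
  bit 0 = 0: acc unchanged = O
  bit 1 = 1: acc = O + (6, 0) = (6, 0)

2P = (6, 0)


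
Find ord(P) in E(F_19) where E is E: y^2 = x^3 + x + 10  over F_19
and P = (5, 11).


Compute successive multiples of P until we hit O:
  1P = (5, 11)
  2P = (9, 8)
  3P = (2, 1)
  4P = (2, 18)
  5P = (9, 11)
  6P = (5, 8)
  7P = O

ord(P) = 7


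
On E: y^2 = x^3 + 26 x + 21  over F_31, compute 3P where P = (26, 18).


k = 3 = 11_2 (binary, LSB first: 11)
Double-and-add from P = (26, 18):
  bit 0 = 1: acc = O + (26, 18) = (26, 18)
  bit 1 = 1: acc = (26, 18) + (20, 4) = (18, 11)

3P = (18, 11)


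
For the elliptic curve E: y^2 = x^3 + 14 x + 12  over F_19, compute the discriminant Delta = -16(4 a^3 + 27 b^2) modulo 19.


4 a^3 + 27 b^2 = 4*14^3 + 27*12^2 = 10976 + 3888 = 14864
Delta = -16 * (14864) = -237824
Delta mod 19 = 18

Delta = 18 (mod 19)


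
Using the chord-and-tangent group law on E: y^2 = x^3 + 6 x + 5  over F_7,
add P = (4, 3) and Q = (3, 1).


P != Q, so use the chord formula.
s = (y2 - y1) / (x2 - x1) = (5) / (6) mod 7 = 2
x3 = s^2 - x1 - x2 mod 7 = 2^2 - 4 - 3 = 4
y3 = s (x1 - x3) - y1 mod 7 = 2 * (4 - 4) - 3 = 4

P + Q = (4, 4)


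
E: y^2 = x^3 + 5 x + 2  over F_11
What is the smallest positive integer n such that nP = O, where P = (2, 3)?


Compute successive multiples of P until we hit O:
  1P = (2, 3)
  2P = (8, 2)
  3P = (5, 3)
  4P = (4, 8)
  5P = (3, 0)
  6P = (4, 3)
  7P = (5, 8)
  8P = (8, 9)
  ... (continuing to 10P)
  10P = O

ord(P) = 10


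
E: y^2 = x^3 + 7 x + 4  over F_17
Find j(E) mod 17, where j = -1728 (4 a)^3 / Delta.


Delta = -16(4 a^3 + 27 b^2) mod 17 = 2
-1728 * (4 a)^3 = -1728 * (4*7)^3 mod 17 = 13
j = 13 * 2^(-1) mod 17 = 15

j = 15 (mod 17)


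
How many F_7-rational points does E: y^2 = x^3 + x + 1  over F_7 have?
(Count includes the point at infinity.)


For each x in F_7, count y with y^2 = x^3 + 1 x + 1 mod 7:
  x = 0: RHS = 1, y in [1, 6]  -> 2 point(s)
  x = 2: RHS = 4, y in [2, 5]  -> 2 point(s)
Affine points: 4. Add the point at infinity: total = 5.

#E(F_7) = 5


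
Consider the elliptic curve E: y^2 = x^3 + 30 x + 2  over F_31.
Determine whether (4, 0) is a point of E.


Check whether y^2 = x^3 + 30 x + 2 (mod 31) for (x, y) = (4, 0).
LHS: y^2 = 0^2 mod 31 = 0
RHS: x^3 + 30 x + 2 = 4^3 + 30*4 + 2 mod 31 = 0
LHS = RHS

Yes, on the curve


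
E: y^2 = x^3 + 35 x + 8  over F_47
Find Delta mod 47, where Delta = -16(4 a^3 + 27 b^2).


4 a^3 + 27 b^2 = 4*35^3 + 27*8^2 = 171500 + 1728 = 173228
Delta = -16 * (173228) = -2771648
Delta mod 47 = 36

Delta = 36 (mod 47)


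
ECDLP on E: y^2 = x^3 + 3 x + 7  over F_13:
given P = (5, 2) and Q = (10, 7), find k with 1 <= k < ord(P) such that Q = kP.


Enumerate multiples of P until we hit Q = (10, 7):
  1P = (5, 2)
  2P = (3, 11)
  3P = (9, 3)
  4P = (8, 7)
  5P = (10, 7)
Match found at i = 5.

k = 5


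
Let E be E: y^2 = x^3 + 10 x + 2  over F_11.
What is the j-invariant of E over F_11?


Delta = -16(4 a^3 + 27 b^2) mod 11 = 8
-1728 * (4 a)^3 = -1728 * (4*10)^3 mod 11 = 9
j = 9 * 8^(-1) mod 11 = 8

j = 8 (mod 11)


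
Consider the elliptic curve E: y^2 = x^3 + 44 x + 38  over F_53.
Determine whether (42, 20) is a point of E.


Check whether y^2 = x^3 + 44 x + 38 (mod 53) for (x, y) = (42, 20).
LHS: y^2 = 20^2 mod 53 = 29
RHS: x^3 + 44 x + 38 = 42^3 + 44*42 + 38 mod 53 = 25
LHS != RHS

No, not on the curve


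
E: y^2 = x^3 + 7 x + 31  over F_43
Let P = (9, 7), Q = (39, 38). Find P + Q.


P != Q, so use the chord formula.
s = (y2 - y1) / (x2 - x1) = (31) / (30) mod 43 = 34
x3 = s^2 - x1 - x2 mod 43 = 34^2 - 9 - 39 = 33
y3 = s (x1 - x3) - y1 mod 43 = 34 * (9 - 33) - 7 = 37

P + Q = (33, 37)


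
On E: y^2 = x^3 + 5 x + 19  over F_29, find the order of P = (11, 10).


Compute successive multiples of P until we hit O:
  1P = (11, 10)
  2P = (8, 22)
  3P = (26, 21)
  4P = (12, 26)
  5P = (1, 5)
  6P = (10, 5)
  7P = (4, 25)
  8P = (18, 5)
  ... (continuing to 19P)
  19P = O

ord(P) = 19


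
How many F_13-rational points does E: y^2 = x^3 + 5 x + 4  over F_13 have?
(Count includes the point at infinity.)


For each x in F_13, count y with y^2 = x^3 + 5 x + 4 mod 13:
  x = 0: RHS = 4, y in [2, 11]  -> 2 point(s)
  x = 1: RHS = 10, y in [6, 7]  -> 2 point(s)
  x = 2: RHS = 9, y in [3, 10]  -> 2 point(s)
  x = 4: RHS = 10, y in [6, 7]  -> 2 point(s)
  x = 6: RHS = 3, y in [4, 9]  -> 2 point(s)
  x = 8: RHS = 10, y in [6, 7]  -> 2 point(s)
  x = 10: RHS = 1, y in [1, 12]  -> 2 point(s)
  x = 11: RHS = 12, y in [5, 8]  -> 2 point(s)
Affine points: 16. Add the point at infinity: total = 17.

#E(F_13) = 17


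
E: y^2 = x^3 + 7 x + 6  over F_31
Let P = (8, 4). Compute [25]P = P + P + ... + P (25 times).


k = 25 = 11001_2 (binary, LSB first: 10011)
Double-and-add from P = (8, 4):
  bit 0 = 1: acc = O + (8, 4) = (8, 4)
  bit 1 = 0: acc unchanged = (8, 4)
  bit 2 = 0: acc unchanged = (8, 4)
  bit 3 = 1: acc = (8, 4) + (2, 20) = (4, 6)
  bit 4 = 1: acc = (4, 6) + (15, 18) = (26, 1)

25P = (26, 1)


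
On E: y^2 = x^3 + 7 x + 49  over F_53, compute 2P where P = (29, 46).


Doubling: s = (3 x1^2 + a) / (2 y1)
s = (3*29^2 + 7) / (2*46) mod 53 = 1
x3 = s^2 - 2 x1 mod 53 = 1^2 - 2*29 = 49
y3 = s (x1 - x3) - y1 mod 53 = 1 * (29 - 49) - 46 = 40

2P = (49, 40)


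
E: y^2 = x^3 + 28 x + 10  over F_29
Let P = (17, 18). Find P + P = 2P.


Doubling: s = (3 x1^2 + a) / (2 y1)
s = (3*17^2 + 28) / (2*18) mod 29 = 16
x3 = s^2 - 2 x1 mod 29 = 16^2 - 2*17 = 19
y3 = s (x1 - x3) - y1 mod 29 = 16 * (17 - 19) - 18 = 8

2P = (19, 8)


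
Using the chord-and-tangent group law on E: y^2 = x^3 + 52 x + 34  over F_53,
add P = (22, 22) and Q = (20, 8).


P != Q, so use the chord formula.
s = (y2 - y1) / (x2 - x1) = (39) / (51) mod 53 = 7
x3 = s^2 - x1 - x2 mod 53 = 7^2 - 22 - 20 = 7
y3 = s (x1 - x3) - y1 mod 53 = 7 * (22 - 7) - 22 = 30

P + Q = (7, 30)


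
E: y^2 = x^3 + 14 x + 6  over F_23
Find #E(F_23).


For each x in F_23, count y with y^2 = x^3 + 14 x + 6 mod 23:
  x = 0: RHS = 6, y in [11, 12]  -> 2 point(s)
  x = 3: RHS = 6, y in [11, 12]  -> 2 point(s)
  x = 8: RHS = 9, y in [3, 20]  -> 2 point(s)
  x = 12: RHS = 16, y in [4, 19]  -> 2 point(s)
  x = 13: RHS = 16, y in [4, 19]  -> 2 point(s)
  x = 14: RHS = 2, y in [5, 18]  -> 2 point(s)
  x = 15: RHS = 3, y in [7, 16]  -> 2 point(s)
  x = 16: RHS = 2, y in [5, 18]  -> 2 point(s)
  x = 18: RHS = 18, y in [8, 15]  -> 2 point(s)
  x = 19: RHS = 1, y in [1, 22]  -> 2 point(s)
  x = 20: RHS = 6, y in [11, 12]  -> 2 point(s)
  x = 21: RHS = 16, y in [4, 19]  -> 2 point(s)
Affine points: 24. Add the point at infinity: total = 25.

#E(F_23) = 25


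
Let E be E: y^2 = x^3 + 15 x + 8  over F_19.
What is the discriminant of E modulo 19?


4 a^3 + 27 b^2 = 4*15^3 + 27*8^2 = 13500 + 1728 = 15228
Delta = -16 * (15228) = -243648
Delta mod 19 = 8

Delta = 8 (mod 19)


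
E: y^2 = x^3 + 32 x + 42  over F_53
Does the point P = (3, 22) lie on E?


Check whether y^2 = x^3 + 32 x + 42 (mod 53) for (x, y) = (3, 22).
LHS: y^2 = 22^2 mod 53 = 7
RHS: x^3 + 32 x + 42 = 3^3 + 32*3 + 42 mod 53 = 6
LHS != RHS

No, not on the curve


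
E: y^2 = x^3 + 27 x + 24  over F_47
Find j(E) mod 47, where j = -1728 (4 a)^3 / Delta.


Delta = -16(4 a^3 + 27 b^2) mod 47 = 15
-1728 * (4 a)^3 = -1728 * (4*27)^3 mod 47 = 10
j = 10 * 15^(-1) mod 47 = 32

j = 32 (mod 47)


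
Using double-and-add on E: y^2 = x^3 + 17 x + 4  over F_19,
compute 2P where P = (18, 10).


k = 2 = 10_2 (binary, LSB first: 01)
Double-and-add from P = (18, 10):
  bit 0 = 0: acc unchanged = O
  bit 1 = 1: acc = O + (3, 5) = (3, 5)

2P = (3, 5)


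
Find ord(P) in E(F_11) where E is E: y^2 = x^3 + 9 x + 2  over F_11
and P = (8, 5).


Compute successive multiples of P until we hit O:
  1P = (8, 5)
  2P = (4, 5)
  3P = (10, 6)
  4P = (7, 1)
  5P = (1, 1)
  6P = (3, 1)
  7P = (9, 3)
  8P = (9, 8)
  ... (continuing to 15P)
  15P = O

ord(P) = 15


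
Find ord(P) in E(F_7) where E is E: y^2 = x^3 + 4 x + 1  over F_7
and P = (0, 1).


Compute successive multiples of P until we hit O:
  1P = (0, 1)
  2P = (4, 5)
  3P = (4, 2)
  4P = (0, 6)
  5P = O

ord(P) = 5


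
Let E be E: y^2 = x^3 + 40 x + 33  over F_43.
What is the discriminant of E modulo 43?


4 a^3 + 27 b^2 = 4*40^3 + 27*33^2 = 256000 + 29403 = 285403
Delta = -16 * (285403) = -4566448
Delta mod 43 = 23

Delta = 23 (mod 43)


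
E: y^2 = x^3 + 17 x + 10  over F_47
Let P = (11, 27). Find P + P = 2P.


Doubling: s = (3 x1^2 + a) / (2 y1)
s = (3*11^2 + 17) / (2*27) mod 47 = 14
x3 = s^2 - 2 x1 mod 47 = 14^2 - 2*11 = 33
y3 = s (x1 - x3) - y1 mod 47 = 14 * (11 - 33) - 27 = 41

2P = (33, 41)


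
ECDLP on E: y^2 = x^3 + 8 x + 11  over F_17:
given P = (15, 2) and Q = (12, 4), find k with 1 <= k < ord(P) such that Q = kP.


Enumerate multiples of P until we hit Q = (12, 4):
  1P = (15, 2)
  2P = (12, 13)
  3P = (11, 6)
  4P = (9, 9)
  5P = (9, 8)
  6P = (11, 11)
  7P = (12, 4)
Match found at i = 7.

k = 7


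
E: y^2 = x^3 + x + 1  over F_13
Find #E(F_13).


For each x in F_13, count y with y^2 = x^3 + 1 x + 1 mod 13:
  x = 0: RHS = 1, y in [1, 12]  -> 2 point(s)
  x = 1: RHS = 3, y in [4, 9]  -> 2 point(s)
  x = 4: RHS = 4, y in [2, 11]  -> 2 point(s)
  x = 5: RHS = 1, y in [1, 12]  -> 2 point(s)
  x = 7: RHS = 0, y in [0]  -> 1 point(s)
  x = 8: RHS = 1, y in [1, 12]  -> 2 point(s)
  x = 10: RHS = 10, y in [6, 7]  -> 2 point(s)
  x = 11: RHS = 4, y in [2, 11]  -> 2 point(s)
  x = 12: RHS = 12, y in [5, 8]  -> 2 point(s)
Affine points: 17. Add the point at infinity: total = 18.

#E(F_13) = 18


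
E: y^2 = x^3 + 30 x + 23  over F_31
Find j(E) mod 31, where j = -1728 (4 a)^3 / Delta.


Delta = -16(4 a^3 + 27 b^2) mod 31 = 6
-1728 * (4 a)^3 = -1728 * (4*30)^3 mod 31 = 15
j = 15 * 6^(-1) mod 31 = 18

j = 18 (mod 31)


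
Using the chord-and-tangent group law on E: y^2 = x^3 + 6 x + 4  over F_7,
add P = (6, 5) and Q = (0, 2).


P != Q, so use the chord formula.
s = (y2 - y1) / (x2 - x1) = (4) / (1) mod 7 = 4
x3 = s^2 - x1 - x2 mod 7 = 4^2 - 6 - 0 = 3
y3 = s (x1 - x3) - y1 mod 7 = 4 * (6 - 3) - 5 = 0

P + Q = (3, 0)


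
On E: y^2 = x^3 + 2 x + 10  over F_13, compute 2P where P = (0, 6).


k = 2 = 10_2 (binary, LSB first: 01)
Double-and-add from P = (0, 6):
  bit 0 = 0: acc unchanged = O
  bit 1 = 1: acc = O + (4, 2) = (4, 2)

2P = (4, 2)


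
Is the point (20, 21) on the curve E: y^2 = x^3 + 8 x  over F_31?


Check whether y^2 = x^3 + 8 x + 0 (mod 31) for (x, y) = (20, 21).
LHS: y^2 = 21^2 mod 31 = 7
RHS: x^3 + 8 x + 0 = 20^3 + 8*20 + 0 mod 31 = 7
LHS = RHS

Yes, on the curve


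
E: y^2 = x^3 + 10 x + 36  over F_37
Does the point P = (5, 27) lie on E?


Check whether y^2 = x^3 + 10 x + 36 (mod 37) for (x, y) = (5, 27).
LHS: y^2 = 27^2 mod 37 = 26
RHS: x^3 + 10 x + 36 = 5^3 + 10*5 + 36 mod 37 = 26
LHS = RHS

Yes, on the curve


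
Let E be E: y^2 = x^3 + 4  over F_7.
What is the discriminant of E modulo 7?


4 a^3 + 27 b^2 = 4*0^3 + 27*4^2 = 0 + 432 = 432
Delta = -16 * (432) = -6912
Delta mod 7 = 4

Delta = 4 (mod 7)


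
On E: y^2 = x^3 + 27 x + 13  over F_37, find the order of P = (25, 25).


Compute successive multiples of P until we hit O:
  1P = (25, 25)
  2P = (3, 26)
  3P = (34, 4)
  4P = (4, 0)
  5P = (34, 33)
  6P = (3, 11)
  7P = (25, 12)
  8P = O

ord(P) = 8


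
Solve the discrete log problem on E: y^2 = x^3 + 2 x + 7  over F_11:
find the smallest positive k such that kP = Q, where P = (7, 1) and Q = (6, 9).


Enumerate multiples of P until we hit Q = (6, 9):
  1P = (7, 1)
  2P = (6, 2)
  3P = (10, 2)
  4P = (10, 9)
  5P = (6, 9)
Match found at i = 5.

k = 5


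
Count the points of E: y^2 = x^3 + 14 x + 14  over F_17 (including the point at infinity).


For each x in F_17, count y with y^2 = x^3 + 14 x + 14 mod 17:
  x = 2: RHS = 16, y in [4, 13]  -> 2 point(s)
  x = 3: RHS = 15, y in [7, 10]  -> 2 point(s)
  x = 4: RHS = 15, y in [7, 10]  -> 2 point(s)
  x = 6: RHS = 8, y in [5, 12]  -> 2 point(s)
  x = 7: RHS = 13, y in [8, 9]  -> 2 point(s)
  x = 8: RHS = 9, y in [3, 14]  -> 2 point(s)
  x = 9: RHS = 2, y in [6, 11]  -> 2 point(s)
  x = 10: RHS = 15, y in [7, 10]  -> 2 point(s)
  x = 13: RHS = 13, y in [8, 9]  -> 2 point(s)
  x = 14: RHS = 13, y in [8, 9]  -> 2 point(s)
  x = 16: RHS = 16, y in [4, 13]  -> 2 point(s)
Affine points: 22. Add the point at infinity: total = 23.

#E(F_17) = 23


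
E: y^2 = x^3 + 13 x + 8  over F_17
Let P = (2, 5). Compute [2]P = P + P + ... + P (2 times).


k = 2 = 10_2 (binary, LSB first: 01)
Double-and-add from P = (2, 5):
  bit 0 = 0: acc unchanged = O
  bit 1 = 1: acc = O + (15, 5) = (15, 5)

2P = (15, 5)


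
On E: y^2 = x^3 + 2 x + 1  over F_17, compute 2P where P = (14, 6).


Doubling: s = (3 x1^2 + a) / (2 y1)
s = (3*14^2 + 2) / (2*6) mod 17 = 1
x3 = s^2 - 2 x1 mod 17 = 1^2 - 2*14 = 7
y3 = s (x1 - x3) - y1 mod 17 = 1 * (14 - 7) - 6 = 1

2P = (7, 1)


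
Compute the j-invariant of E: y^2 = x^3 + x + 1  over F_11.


Delta = -16(4 a^3 + 27 b^2) mod 11 = 10
-1728 * (4 a)^3 = -1728 * (4*1)^3 mod 11 = 2
j = 2 * 10^(-1) mod 11 = 9

j = 9 (mod 11)


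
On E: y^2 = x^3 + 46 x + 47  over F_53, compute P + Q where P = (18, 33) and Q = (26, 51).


P != Q, so use the chord formula.
s = (y2 - y1) / (x2 - x1) = (18) / (8) mod 53 = 42
x3 = s^2 - x1 - x2 mod 53 = 42^2 - 18 - 26 = 24
y3 = s (x1 - x3) - y1 mod 53 = 42 * (18 - 24) - 33 = 33

P + Q = (24, 33)


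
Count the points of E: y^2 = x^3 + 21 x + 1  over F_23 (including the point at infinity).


For each x in F_23, count y with y^2 = x^3 + 21 x + 1 mod 23:
  x = 0: RHS = 1, y in [1, 22]  -> 2 point(s)
  x = 1: RHS = 0, y in [0]  -> 1 point(s)
  x = 5: RHS = 1, y in [1, 22]  -> 2 point(s)
  x = 7: RHS = 8, y in [10, 13]  -> 2 point(s)
  x = 12: RHS = 3, y in [7, 16]  -> 2 point(s)
  x = 14: RHS = 3, y in [7, 16]  -> 2 point(s)
  x = 17: RHS = 4, y in [2, 21]  -> 2 point(s)
  x = 18: RHS = 1, y in [1, 22]  -> 2 point(s)
  x = 20: RHS = 3, y in [7, 16]  -> 2 point(s)
  x = 22: RHS = 2, y in [5, 18]  -> 2 point(s)
Affine points: 19. Add the point at infinity: total = 20.

#E(F_23) = 20


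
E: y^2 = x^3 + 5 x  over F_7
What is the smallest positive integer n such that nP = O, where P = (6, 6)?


Compute successive multiples of P until we hit O:
  1P = (6, 6)
  2P = (4, 0)
  3P = (6, 1)
  4P = O

ord(P) = 4


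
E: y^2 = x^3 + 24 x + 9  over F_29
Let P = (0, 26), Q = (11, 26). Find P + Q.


P != Q, so use the chord formula.
s = (y2 - y1) / (x2 - x1) = (0) / (11) mod 29 = 0
x3 = s^2 - x1 - x2 mod 29 = 0^2 - 0 - 11 = 18
y3 = s (x1 - x3) - y1 mod 29 = 0 * (0 - 18) - 26 = 3

P + Q = (18, 3)


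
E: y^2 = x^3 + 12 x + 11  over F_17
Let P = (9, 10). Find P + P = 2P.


Doubling: s = (3 x1^2 + a) / (2 y1)
s = (3*9^2 + 12) / (2*10) mod 17 = 0
x3 = s^2 - 2 x1 mod 17 = 0^2 - 2*9 = 16
y3 = s (x1 - x3) - y1 mod 17 = 0 * (9 - 16) - 10 = 7

2P = (16, 7)


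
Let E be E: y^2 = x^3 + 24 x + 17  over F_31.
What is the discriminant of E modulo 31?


4 a^3 + 27 b^2 = 4*24^3 + 27*17^2 = 55296 + 7803 = 63099
Delta = -16 * (63099) = -1009584
Delta mod 31 = 24

Delta = 24 (mod 31)


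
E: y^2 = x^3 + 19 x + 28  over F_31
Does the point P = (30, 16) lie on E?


Check whether y^2 = x^3 + 19 x + 28 (mod 31) for (x, y) = (30, 16).
LHS: y^2 = 16^2 mod 31 = 8
RHS: x^3 + 19 x + 28 = 30^3 + 19*30 + 28 mod 31 = 8
LHS = RHS

Yes, on the curve


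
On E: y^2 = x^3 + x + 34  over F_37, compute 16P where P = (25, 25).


k = 16 = 10000_2 (binary, LSB first: 00001)
Double-and-add from P = (25, 25):
  bit 0 = 0: acc unchanged = O
  bit 1 = 0: acc unchanged = O
  bit 2 = 0: acc unchanged = O
  bit 3 = 0: acc unchanged = O
  bit 4 = 1: acc = O + (34, 2) = (34, 2)

16P = (34, 2)


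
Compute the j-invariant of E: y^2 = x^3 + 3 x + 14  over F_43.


Delta = -16(4 a^3 + 27 b^2) mod 43 = 30
-1728 * (4 a)^3 = -1728 * (4*3)^3 mod 43 = 22
j = 22 * 30^(-1) mod 43 = 38

j = 38 (mod 43)


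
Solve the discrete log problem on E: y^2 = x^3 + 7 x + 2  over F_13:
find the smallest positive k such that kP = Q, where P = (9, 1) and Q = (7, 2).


Enumerate multiples of P until we hit Q = (7, 2):
  1P = (9, 1)
  2P = (7, 2)
Match found at i = 2.

k = 2


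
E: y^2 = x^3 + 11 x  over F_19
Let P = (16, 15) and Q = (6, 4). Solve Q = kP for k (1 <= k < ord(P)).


Enumerate multiples of P until we hit Q = (6, 4):
  1P = (16, 15)
  2P = (6, 4)
Match found at i = 2.

k = 2


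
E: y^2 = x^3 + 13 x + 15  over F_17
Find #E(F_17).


For each x in F_17, count y with y^2 = x^3 + 13 x + 15 mod 17:
  x = 0: RHS = 15, y in [7, 10]  -> 2 point(s)
  x = 2: RHS = 15, y in [7, 10]  -> 2 point(s)
  x = 3: RHS = 13, y in [8, 9]  -> 2 point(s)
  x = 5: RHS = 1, y in [1, 16]  -> 2 point(s)
  x = 8: RHS = 2, y in [6, 11]  -> 2 point(s)
  x = 13: RHS = 1, y in [1, 16]  -> 2 point(s)
  x = 14: RHS = 0, y in [0]  -> 1 point(s)
  x = 15: RHS = 15, y in [7, 10]  -> 2 point(s)
  x = 16: RHS = 1, y in [1, 16]  -> 2 point(s)
Affine points: 17. Add the point at infinity: total = 18.

#E(F_17) = 18


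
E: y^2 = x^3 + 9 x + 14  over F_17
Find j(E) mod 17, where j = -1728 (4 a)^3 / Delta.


Delta = -16(4 a^3 + 27 b^2) mod 17 = 14
-1728 * (4 a)^3 = -1728 * (4*9)^3 mod 17 = 14
j = 14 * 14^(-1) mod 17 = 1

j = 1 (mod 17)


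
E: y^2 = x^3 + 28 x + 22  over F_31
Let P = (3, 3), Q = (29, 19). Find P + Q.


P != Q, so use the chord formula.
s = (y2 - y1) / (x2 - x1) = (16) / (26) mod 31 = 3
x3 = s^2 - x1 - x2 mod 31 = 3^2 - 3 - 29 = 8
y3 = s (x1 - x3) - y1 mod 31 = 3 * (3 - 8) - 3 = 13

P + Q = (8, 13)


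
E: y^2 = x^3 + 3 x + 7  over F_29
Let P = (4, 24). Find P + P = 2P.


Doubling: s = (3 x1^2 + a) / (2 y1)
s = (3*4^2 + 3) / (2*24) mod 29 = 21
x3 = s^2 - 2 x1 mod 29 = 21^2 - 2*4 = 27
y3 = s (x1 - x3) - y1 mod 29 = 21 * (4 - 27) - 24 = 15

2P = (27, 15)


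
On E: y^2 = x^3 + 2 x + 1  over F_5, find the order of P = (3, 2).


Compute successive multiples of P until we hit O:
  1P = (3, 2)
  2P = (0, 1)
  3P = (1, 2)
  4P = (1, 3)
  5P = (0, 4)
  6P = (3, 3)
  7P = O

ord(P) = 7


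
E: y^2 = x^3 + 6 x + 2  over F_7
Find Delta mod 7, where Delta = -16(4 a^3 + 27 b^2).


4 a^3 + 27 b^2 = 4*6^3 + 27*2^2 = 864 + 108 = 972
Delta = -16 * (972) = -15552
Delta mod 7 = 2

Delta = 2 (mod 7)


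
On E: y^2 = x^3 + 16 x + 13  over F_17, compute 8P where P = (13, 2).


k = 8 = 1000_2 (binary, LSB first: 0001)
Double-and-add from P = (13, 2):
  bit 0 = 0: acc unchanged = O
  bit 1 = 0: acc unchanged = O
  bit 2 = 0: acc unchanged = O
  bit 3 = 1: acc = O + (2, 6) = (2, 6)

8P = (2, 6)


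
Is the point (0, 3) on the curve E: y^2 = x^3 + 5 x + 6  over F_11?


Check whether y^2 = x^3 + 5 x + 6 (mod 11) for (x, y) = (0, 3).
LHS: y^2 = 3^2 mod 11 = 9
RHS: x^3 + 5 x + 6 = 0^3 + 5*0 + 6 mod 11 = 6
LHS != RHS

No, not on the curve


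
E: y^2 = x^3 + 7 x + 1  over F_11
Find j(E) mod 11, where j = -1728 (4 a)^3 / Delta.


Delta = -16(4 a^3 + 27 b^2) mod 11 = 1
-1728 * (4 a)^3 = -1728 * (4*7)^3 mod 11 = 4
j = 4 * 1^(-1) mod 11 = 4

j = 4 (mod 11)


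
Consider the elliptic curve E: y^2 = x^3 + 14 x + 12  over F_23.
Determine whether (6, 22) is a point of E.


Check whether y^2 = x^3 + 14 x + 12 (mod 23) for (x, y) = (6, 22).
LHS: y^2 = 22^2 mod 23 = 1
RHS: x^3 + 14 x + 12 = 6^3 + 14*6 + 12 mod 23 = 13
LHS != RHS

No, not on the curve


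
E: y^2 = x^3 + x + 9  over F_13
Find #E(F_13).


For each x in F_13, count y with y^2 = x^3 + 1 x + 9 mod 13:
  x = 0: RHS = 9, y in [3, 10]  -> 2 point(s)
  x = 3: RHS = 0, y in [0]  -> 1 point(s)
  x = 4: RHS = 12, y in [5, 8]  -> 2 point(s)
  x = 5: RHS = 9, y in [3, 10]  -> 2 point(s)
  x = 6: RHS = 10, y in [6, 7]  -> 2 point(s)
  x = 8: RHS = 9, y in [3, 10]  -> 2 point(s)
  x = 11: RHS = 12, y in [5, 8]  -> 2 point(s)
Affine points: 13. Add the point at infinity: total = 14.

#E(F_13) = 14


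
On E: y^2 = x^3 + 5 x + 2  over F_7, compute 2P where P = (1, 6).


Doubling: s = (3 x1^2 + a) / (2 y1)
s = (3*1^2 + 5) / (2*6) mod 7 = 3
x3 = s^2 - 2 x1 mod 7 = 3^2 - 2*1 = 0
y3 = s (x1 - x3) - y1 mod 7 = 3 * (1 - 0) - 6 = 4

2P = (0, 4)


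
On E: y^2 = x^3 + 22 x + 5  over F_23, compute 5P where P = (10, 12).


k = 5 = 101_2 (binary, LSB first: 101)
Double-and-add from P = (10, 12):
  bit 0 = 1: acc = O + (10, 12) = (10, 12)
  bit 1 = 0: acc unchanged = (10, 12)
  bit 2 = 1: acc = (10, 12) + (3, 12) = (10, 11)

5P = (10, 11)


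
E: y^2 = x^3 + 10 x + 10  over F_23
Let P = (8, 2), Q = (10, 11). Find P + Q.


P != Q, so use the chord formula.
s = (y2 - y1) / (x2 - x1) = (9) / (2) mod 23 = 16
x3 = s^2 - x1 - x2 mod 23 = 16^2 - 8 - 10 = 8
y3 = s (x1 - x3) - y1 mod 23 = 16 * (8 - 8) - 2 = 21

P + Q = (8, 21)


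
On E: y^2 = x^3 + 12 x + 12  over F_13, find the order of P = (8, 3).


Compute successive multiples of P until we hit O:
  1P = (8, 3)
  2P = (9, 2)
  3P = (10, 12)
  4P = (12, 5)
  5P = (3, 6)
  6P = (6, 1)
  7P = (0, 5)
  8P = (1, 5)
  ... (continuing to 19P)
  19P = O

ord(P) = 19


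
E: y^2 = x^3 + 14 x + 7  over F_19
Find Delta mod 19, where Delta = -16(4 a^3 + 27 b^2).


4 a^3 + 27 b^2 = 4*14^3 + 27*7^2 = 10976 + 1323 = 12299
Delta = -16 * (12299) = -196784
Delta mod 19 = 18

Delta = 18 (mod 19)


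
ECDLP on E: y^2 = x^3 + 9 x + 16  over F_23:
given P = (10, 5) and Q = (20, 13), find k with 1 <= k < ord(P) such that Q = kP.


Enumerate multiples of P until we hit Q = (20, 13):
  1P = (10, 5)
  2P = (4, 1)
  3P = (12, 9)
  4P = (5, 5)
  5P = (8, 18)
  6P = (7, 10)
  7P = (19, 10)
  8P = (21, 17)
  9P = (16, 1)
  10P = (0, 19)
  11P = (3, 22)
  12P = (22, 11)
  13P = (20, 13)
Match found at i = 13.

k = 13


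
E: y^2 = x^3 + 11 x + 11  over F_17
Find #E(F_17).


For each x in F_17, count y with y^2 = x^3 + 11 x + 11 mod 17:
  x = 4: RHS = 0, y in [0]  -> 1 point(s)
  x = 5: RHS = 4, y in [2, 15]  -> 2 point(s)
  x = 6: RHS = 4, y in [2, 15]  -> 2 point(s)
  x = 8: RHS = 16, y in [4, 13]  -> 2 point(s)
  x = 10: RHS = 16, y in [4, 13]  -> 2 point(s)
  x = 11: RHS = 1, y in [1, 16]  -> 2 point(s)
  x = 12: RHS = 1, y in [1, 16]  -> 2 point(s)
  x = 14: RHS = 2, y in [6, 11]  -> 2 point(s)
  x = 15: RHS = 15, y in [7, 10]  -> 2 point(s)
  x = 16: RHS = 16, y in [4, 13]  -> 2 point(s)
Affine points: 19. Add the point at infinity: total = 20.

#E(F_17) = 20


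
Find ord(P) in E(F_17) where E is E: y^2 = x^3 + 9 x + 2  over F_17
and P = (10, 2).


Compute successive multiples of P until we hit O:
  1P = (10, 2)
  2P = (5, 6)
  3P = (4, 0)
  4P = (5, 11)
  5P = (10, 15)
  6P = O

ord(P) = 6


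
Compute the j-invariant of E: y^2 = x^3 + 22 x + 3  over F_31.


Delta = -16(4 a^3 + 27 b^2) mod 31 = 19
-1728 * (4 a)^3 = -1728 * (4*22)^3 mod 31 = 23
j = 23 * 19^(-1) mod 31 = 11

j = 11 (mod 31)


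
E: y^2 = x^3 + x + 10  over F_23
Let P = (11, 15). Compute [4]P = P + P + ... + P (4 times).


k = 4 = 100_2 (binary, LSB first: 001)
Double-and-add from P = (11, 15):
  bit 0 = 0: acc unchanged = O
  bit 1 = 0: acc unchanged = O
  bit 2 = 1: acc = O + (4, 3) = (4, 3)

4P = (4, 3)


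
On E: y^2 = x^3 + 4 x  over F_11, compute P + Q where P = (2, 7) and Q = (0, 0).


P != Q, so use the chord formula.
s = (y2 - y1) / (x2 - x1) = (4) / (9) mod 11 = 9
x3 = s^2 - x1 - x2 mod 11 = 9^2 - 2 - 0 = 2
y3 = s (x1 - x3) - y1 mod 11 = 9 * (2 - 2) - 7 = 4

P + Q = (2, 4)


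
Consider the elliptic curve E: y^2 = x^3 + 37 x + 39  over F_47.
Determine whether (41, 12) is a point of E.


Check whether y^2 = x^3 + 37 x + 39 (mod 47) for (x, y) = (41, 12).
LHS: y^2 = 12^2 mod 47 = 3
RHS: x^3 + 37 x + 39 = 41^3 + 37*41 + 39 mod 47 = 24
LHS != RHS

No, not on the curve


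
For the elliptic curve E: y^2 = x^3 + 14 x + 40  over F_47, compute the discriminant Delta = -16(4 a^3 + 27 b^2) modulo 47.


4 a^3 + 27 b^2 = 4*14^3 + 27*40^2 = 10976 + 43200 = 54176
Delta = -16 * (54176) = -866816
Delta mod 47 = 5

Delta = 5 (mod 47)


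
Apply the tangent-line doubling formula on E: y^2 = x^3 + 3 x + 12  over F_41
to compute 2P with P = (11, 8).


Doubling: s = (3 x1^2 + a) / (2 y1)
s = (3*11^2 + 3) / (2*8) mod 41 = 28
x3 = s^2 - 2 x1 mod 41 = 28^2 - 2*11 = 24
y3 = s (x1 - x3) - y1 mod 41 = 28 * (11 - 24) - 8 = 38

2P = (24, 38)


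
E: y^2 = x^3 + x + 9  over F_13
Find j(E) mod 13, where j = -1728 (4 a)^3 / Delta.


Delta = -16(4 a^3 + 27 b^2) mod 13 = 5
-1728 * (4 a)^3 = -1728 * (4*1)^3 mod 13 = 12
j = 12 * 5^(-1) mod 13 = 5

j = 5 (mod 13)


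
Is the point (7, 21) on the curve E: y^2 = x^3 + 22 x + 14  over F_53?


Check whether y^2 = x^3 + 22 x + 14 (mod 53) for (x, y) = (7, 21).
LHS: y^2 = 21^2 mod 53 = 17
RHS: x^3 + 22 x + 14 = 7^3 + 22*7 + 14 mod 53 = 34
LHS != RHS

No, not on the curve


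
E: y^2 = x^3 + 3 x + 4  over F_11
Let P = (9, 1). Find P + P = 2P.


Doubling: s = (3 x1^2 + a) / (2 y1)
s = (3*9^2 + 3) / (2*1) mod 11 = 2
x3 = s^2 - 2 x1 mod 11 = 2^2 - 2*9 = 8
y3 = s (x1 - x3) - y1 mod 11 = 2 * (9 - 8) - 1 = 1

2P = (8, 1)


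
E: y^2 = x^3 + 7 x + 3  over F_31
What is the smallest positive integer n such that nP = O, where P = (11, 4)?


Compute successive multiples of P until we hit O:
  1P = (11, 4)
  2P = (11, 27)
  3P = O

ord(P) = 3


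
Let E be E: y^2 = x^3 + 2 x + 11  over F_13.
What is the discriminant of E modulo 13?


4 a^3 + 27 b^2 = 4*2^3 + 27*11^2 = 32 + 3267 = 3299
Delta = -16 * (3299) = -52784
Delta mod 13 = 9

Delta = 9 (mod 13)


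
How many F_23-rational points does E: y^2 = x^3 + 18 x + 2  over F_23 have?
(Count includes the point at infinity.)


For each x in F_23, count y with y^2 = x^3 + 18 x + 2 mod 23:
  x = 0: RHS = 2, y in [5, 18]  -> 2 point(s)
  x = 2: RHS = 0, y in [0]  -> 1 point(s)
  x = 4: RHS = 0, y in [0]  -> 1 point(s)
  x = 6: RHS = 4, y in [2, 21]  -> 2 point(s)
  x = 10: RHS = 9, y in [3, 20]  -> 2 point(s)
  x = 11: RHS = 13, y in [6, 17]  -> 2 point(s)
  x = 13: RHS = 18, y in [8, 15]  -> 2 point(s)
  x = 14: RHS = 8, y in [10, 13]  -> 2 point(s)
  x = 15: RHS = 13, y in [6, 17]  -> 2 point(s)
  x = 16: RHS = 16, y in [4, 19]  -> 2 point(s)
  x = 17: RHS = 0, y in [0]  -> 1 point(s)
  x = 19: RHS = 4, y in [2, 21]  -> 2 point(s)
  x = 20: RHS = 13, y in [6, 17]  -> 2 point(s)
  x = 21: RHS = 4, y in [2, 21]  -> 2 point(s)
  x = 22: RHS = 6, y in [11, 12]  -> 2 point(s)
Affine points: 27. Add the point at infinity: total = 28.

#E(F_23) = 28


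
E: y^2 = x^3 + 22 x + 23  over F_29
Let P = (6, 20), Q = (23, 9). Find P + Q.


P != Q, so use the chord formula.
s = (y2 - y1) / (x2 - x1) = (18) / (17) mod 29 = 13
x3 = s^2 - x1 - x2 mod 29 = 13^2 - 6 - 23 = 24
y3 = s (x1 - x3) - y1 mod 29 = 13 * (6 - 24) - 20 = 7

P + Q = (24, 7)


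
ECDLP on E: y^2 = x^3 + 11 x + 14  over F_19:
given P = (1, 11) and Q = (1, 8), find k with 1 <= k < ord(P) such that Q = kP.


Enumerate multiples of P until we hit Q = (1, 8):
  1P = (1, 11)
  2P = (5, 2)
  3P = (5, 17)
  4P = (1, 8)
Match found at i = 4.

k = 4


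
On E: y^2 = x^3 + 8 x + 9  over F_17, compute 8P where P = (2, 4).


k = 8 = 1000_2 (binary, LSB first: 0001)
Double-and-add from P = (2, 4):
  bit 0 = 0: acc unchanged = O
  bit 1 = 0: acc unchanged = O
  bit 2 = 0: acc unchanged = O
  bit 3 = 1: acc = O + (3, 3) = (3, 3)

8P = (3, 3)


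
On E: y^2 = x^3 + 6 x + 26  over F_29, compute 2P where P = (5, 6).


Doubling: s = (3 x1^2 + a) / (2 y1)
s = (3*5^2 + 6) / (2*6) mod 29 = 14
x3 = s^2 - 2 x1 mod 29 = 14^2 - 2*5 = 12
y3 = s (x1 - x3) - y1 mod 29 = 14 * (5 - 12) - 6 = 12

2P = (12, 12)


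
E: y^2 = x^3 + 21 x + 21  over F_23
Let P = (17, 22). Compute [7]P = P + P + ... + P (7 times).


k = 7 = 111_2 (binary, LSB first: 111)
Double-and-add from P = (17, 22):
  bit 0 = 1: acc = O + (17, 22) = (17, 22)
  bit 1 = 1: acc = (17, 22) + (15, 10) = (4, 10)
  bit 2 = 1: acc = (4, 10) + (20, 0) = (17, 1)

7P = (17, 1)


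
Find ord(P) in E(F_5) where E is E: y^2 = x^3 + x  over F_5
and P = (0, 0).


Compute successive multiples of P until we hit O:
  1P = (0, 0)
  2P = O

ord(P) = 2


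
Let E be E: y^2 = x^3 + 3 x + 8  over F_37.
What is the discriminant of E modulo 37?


4 a^3 + 27 b^2 = 4*3^3 + 27*8^2 = 108 + 1728 = 1836
Delta = -16 * (1836) = -29376
Delta mod 37 = 2

Delta = 2 (mod 37)


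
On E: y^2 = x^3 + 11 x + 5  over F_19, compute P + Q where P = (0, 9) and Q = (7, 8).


P != Q, so use the chord formula.
s = (y2 - y1) / (x2 - x1) = (18) / (7) mod 19 = 8
x3 = s^2 - x1 - x2 mod 19 = 8^2 - 0 - 7 = 0
y3 = s (x1 - x3) - y1 mod 19 = 8 * (0 - 0) - 9 = 10

P + Q = (0, 10)


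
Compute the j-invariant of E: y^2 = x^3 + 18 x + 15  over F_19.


Delta = -16(4 a^3 + 27 b^2) mod 19 = 11
-1728 * (4 a)^3 = -1728 * (4*18)^3 mod 19 = 12
j = 12 * 11^(-1) mod 19 = 8

j = 8 (mod 19)


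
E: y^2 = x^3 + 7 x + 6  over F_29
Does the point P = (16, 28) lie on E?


Check whether y^2 = x^3 + 7 x + 6 (mod 29) for (x, y) = (16, 28).
LHS: y^2 = 28^2 mod 29 = 1
RHS: x^3 + 7 x + 6 = 16^3 + 7*16 + 6 mod 29 = 9
LHS != RHS

No, not on the curve


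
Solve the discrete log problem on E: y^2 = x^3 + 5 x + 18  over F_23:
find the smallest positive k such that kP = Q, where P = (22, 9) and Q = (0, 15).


Enumerate multiples of P until we hit Q = (0, 15):
  1P = (22, 9)
  2P = (11, 1)
  3P = (16, 10)
  4P = (1, 22)
  5P = (2, 6)
  6P = (0, 15)
Match found at i = 6.

k = 6


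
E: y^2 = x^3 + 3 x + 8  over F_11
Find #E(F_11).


For each x in F_11, count y with y^2 = x^3 + 3 x + 8 mod 11:
  x = 1: RHS = 1, y in [1, 10]  -> 2 point(s)
  x = 2: RHS = 0, y in [0]  -> 1 point(s)
  x = 3: RHS = 0, y in [0]  -> 1 point(s)
  x = 5: RHS = 5, y in [4, 7]  -> 2 point(s)
  x = 6: RHS = 0, y in [0]  -> 1 point(s)
  x = 7: RHS = 9, y in [3, 8]  -> 2 point(s)
  x = 8: RHS = 5, y in [4, 7]  -> 2 point(s)
  x = 9: RHS = 5, y in [4, 7]  -> 2 point(s)
  x = 10: RHS = 4, y in [2, 9]  -> 2 point(s)
Affine points: 15. Add the point at infinity: total = 16.

#E(F_11) = 16


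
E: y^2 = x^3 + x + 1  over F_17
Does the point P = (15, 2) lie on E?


Check whether y^2 = x^3 + 1 x + 1 (mod 17) for (x, y) = (15, 2).
LHS: y^2 = 2^2 mod 17 = 4
RHS: x^3 + 1 x + 1 = 15^3 + 1*15 + 1 mod 17 = 8
LHS != RHS

No, not on the curve


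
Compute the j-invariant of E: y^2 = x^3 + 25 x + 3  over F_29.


Delta = -16(4 a^3 + 27 b^2) mod 29 = 5
-1728 * (4 a)^3 = -1728 * (4*25)^3 mod 29 = 3
j = 3 * 5^(-1) mod 29 = 18

j = 18 (mod 29)


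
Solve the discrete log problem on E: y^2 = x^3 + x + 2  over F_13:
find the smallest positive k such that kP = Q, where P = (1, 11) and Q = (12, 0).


Enumerate multiples of P until we hit Q = (12, 0):
  1P = (1, 11)
  2P = (12, 0)
Match found at i = 2.

k = 2


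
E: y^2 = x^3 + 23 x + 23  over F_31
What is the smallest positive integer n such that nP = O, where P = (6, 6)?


Compute successive multiples of P until we hit O:
  1P = (6, 6)
  2P = (23, 28)
  3P = (7, 0)
  4P = (23, 3)
  5P = (6, 25)
  6P = O

ord(P) = 6


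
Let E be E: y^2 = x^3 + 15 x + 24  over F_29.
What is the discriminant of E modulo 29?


4 a^3 + 27 b^2 = 4*15^3 + 27*24^2 = 13500 + 15552 = 29052
Delta = -16 * (29052) = -464832
Delta mod 29 = 9

Delta = 9 (mod 29)


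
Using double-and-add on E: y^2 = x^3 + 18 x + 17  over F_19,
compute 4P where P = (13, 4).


k = 4 = 100_2 (binary, LSB first: 001)
Double-and-add from P = (13, 4):
  bit 0 = 0: acc unchanged = O
  bit 1 = 0: acc unchanged = O
  bit 2 = 1: acc = O + (7, 12) = (7, 12)

4P = (7, 12)


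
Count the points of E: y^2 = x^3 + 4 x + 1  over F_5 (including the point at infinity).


For each x in F_5, count y with y^2 = x^3 + 4 x + 1 mod 5:
  x = 0: RHS = 1, y in [1, 4]  -> 2 point(s)
  x = 1: RHS = 1, y in [1, 4]  -> 2 point(s)
  x = 3: RHS = 0, y in [0]  -> 1 point(s)
  x = 4: RHS = 1, y in [1, 4]  -> 2 point(s)
Affine points: 7. Add the point at infinity: total = 8.

#E(F_5) = 8


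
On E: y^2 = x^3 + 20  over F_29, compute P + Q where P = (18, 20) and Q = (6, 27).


P != Q, so use the chord formula.
s = (y2 - y1) / (x2 - x1) = (7) / (17) mod 29 = 26
x3 = s^2 - x1 - x2 mod 29 = 26^2 - 18 - 6 = 14
y3 = s (x1 - x3) - y1 mod 29 = 26 * (18 - 14) - 20 = 26

P + Q = (14, 26)
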